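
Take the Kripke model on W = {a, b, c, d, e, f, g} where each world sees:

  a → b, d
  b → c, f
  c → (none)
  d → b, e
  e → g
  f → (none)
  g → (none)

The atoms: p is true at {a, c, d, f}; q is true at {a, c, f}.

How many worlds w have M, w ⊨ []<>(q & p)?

3

a: successors {b, d}; <>(q & p) there: b:T, d:F. ✗
b: successors {c, f}; <>(q & p) there: c:F, f:F. ✗
c: no successors, so []<>(q & p) holds vacuously. ✓
d: successors {b, e}; <>(q & p) there: b:T, e:F. ✗
e: successors {g}; <>(q & p) there: g:F. ✗
f: no successors, so []<>(q & p) holds vacuously. ✓
g: no successors, so []<>(q & p) holds vacuously. ✓
Satisfying worlds: {c, f, g}.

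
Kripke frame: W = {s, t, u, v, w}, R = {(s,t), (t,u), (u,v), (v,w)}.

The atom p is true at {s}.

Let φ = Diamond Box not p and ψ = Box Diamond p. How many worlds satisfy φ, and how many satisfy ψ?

4 and 1

For Diamond Box not p:
s: successors {t}; Box not p there: t:T. ✓
t: successors {u}; Box not p there: u:T. ✓
u: successors {v}; Box not p there: v:T. ✓
v: successors {w}; Box not p there: w:T. ✓
w: no successors, so Diamond Box not p fails. ✗
— 4 worlds.
For Box Diamond p:
s: successors {t}; Diamond p there: t:F. ✗
t: successors {u}; Diamond p there: u:F. ✗
u: successors {v}; Diamond p there: v:F. ✗
v: successors {w}; Diamond p there: w:F. ✗
w: no successors, so Box Diamond p holds vacuously. ✓
— 1 world.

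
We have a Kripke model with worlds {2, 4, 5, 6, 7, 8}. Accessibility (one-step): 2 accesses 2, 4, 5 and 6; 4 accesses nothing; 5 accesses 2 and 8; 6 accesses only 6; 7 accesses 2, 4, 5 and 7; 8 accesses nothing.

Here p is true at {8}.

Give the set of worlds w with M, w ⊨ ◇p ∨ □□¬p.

2: ◇p is F, □□¬p is F. ✗
4: ◇p is F, □□¬p is T. ✓
5: ◇p is T, □□¬p is T. ✓
6: ◇p is F, □□¬p is T. ✓
7: ◇p is F, □□¬p is F. ✗
8: ◇p is F, □□¬p is T. ✓

{4, 5, 6, 8}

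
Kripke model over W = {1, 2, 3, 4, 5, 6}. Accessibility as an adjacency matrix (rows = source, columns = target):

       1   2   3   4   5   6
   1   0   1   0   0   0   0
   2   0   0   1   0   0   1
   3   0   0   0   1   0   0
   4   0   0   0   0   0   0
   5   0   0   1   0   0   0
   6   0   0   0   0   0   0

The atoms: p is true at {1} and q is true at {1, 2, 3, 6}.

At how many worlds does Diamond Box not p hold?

1: successors {2}; Box not p there: 2:T. ✓
2: successors {3, 6}; Box not p there: 3:T, 6:T. ✓
3: successors {4}; Box not p there: 4:T. ✓
4: no successors, so Diamond Box not p fails. ✗
5: successors {3}; Box not p there: 3:T. ✓
6: no successors, so Diamond Box not p fails. ✗
Satisfying worlds: {1, 2, 3, 5}.

4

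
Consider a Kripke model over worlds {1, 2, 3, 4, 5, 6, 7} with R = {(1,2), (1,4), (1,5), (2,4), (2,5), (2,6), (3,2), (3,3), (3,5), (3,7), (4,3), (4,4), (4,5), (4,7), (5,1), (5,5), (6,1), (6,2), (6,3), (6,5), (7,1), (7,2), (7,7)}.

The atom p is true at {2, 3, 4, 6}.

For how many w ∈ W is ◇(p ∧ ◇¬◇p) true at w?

6

1: successors {2, 4, 5}; p ∧ ◇¬◇p there: 2:T, 4:T, 5:F. ✓
2: successors {4, 5, 6}; p ∧ ◇¬◇p there: 4:T, 5:F, 6:T. ✓
3: successors {2, 3, 5, 7}; p ∧ ◇¬◇p there: 2:T, 3:T, 5:F, 7:F. ✓
4: successors {3, 4, 5, 7}; p ∧ ◇¬◇p there: 3:T, 4:T, 5:F, 7:F. ✓
5: successors {1, 5}; p ∧ ◇¬◇p there: 1:F, 5:F. ✗
6: successors {1, 2, 3, 5}; p ∧ ◇¬◇p there: 1:F, 2:T, 3:T, 5:F. ✓
7: successors {1, 2, 7}; p ∧ ◇¬◇p there: 1:F, 2:T, 7:F. ✓
Satisfying worlds: {1, 2, 3, 4, 6, 7}.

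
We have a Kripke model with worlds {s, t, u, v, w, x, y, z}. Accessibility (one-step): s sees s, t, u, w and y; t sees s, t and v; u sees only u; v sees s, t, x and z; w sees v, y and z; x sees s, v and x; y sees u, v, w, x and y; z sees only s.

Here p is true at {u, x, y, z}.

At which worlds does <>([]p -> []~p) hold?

{s, t, v, w, x, y, z}

s: successors {s, t, u, w, y}; []p -> []~p there: s:T, t:T, u:F, w:T, y:T. ✓
t: successors {s, t, v}; []p -> []~p there: s:T, t:T, v:T. ✓
u: successors {u}; []p -> []~p there: u:F. ✗
v: successors {s, t, x, z}; []p -> []~p there: s:T, t:T, x:T, z:T. ✓
w: successors {v, y, z}; []p -> []~p there: v:T, y:T, z:T. ✓
x: successors {s, v, x}; []p -> []~p there: s:T, v:T, x:T. ✓
y: successors {u, v, w, x, y}; []p -> []~p there: u:F, v:T, w:T, x:T, y:T. ✓
z: successors {s}; []p -> []~p there: s:T. ✓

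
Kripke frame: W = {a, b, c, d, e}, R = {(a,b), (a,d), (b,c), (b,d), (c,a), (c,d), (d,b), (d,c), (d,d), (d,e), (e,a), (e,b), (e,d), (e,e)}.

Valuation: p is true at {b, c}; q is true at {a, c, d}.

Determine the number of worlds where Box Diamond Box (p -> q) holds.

3

a: successors {b, d}; Diamond Box (p -> q) there: b:T, d:T. ✓
b: successors {c, d}; Diamond Box (p -> q) there: c:F, d:T. ✗
c: successors {a, d}; Diamond Box (p -> q) there: a:T, d:T. ✓
d: successors {b, c, d, e}; Diamond Box (p -> q) there: b:T, c:F, d:T, e:T. ✗
e: successors {a, b, d, e}; Diamond Box (p -> q) there: a:T, b:T, d:T, e:T. ✓
Satisfying worlds: {a, c, e}.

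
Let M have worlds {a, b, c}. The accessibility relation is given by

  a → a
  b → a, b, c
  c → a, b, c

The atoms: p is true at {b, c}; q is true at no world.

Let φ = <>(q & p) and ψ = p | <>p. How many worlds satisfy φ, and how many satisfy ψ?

For <>(q & p):
a: successors {a}; q & p there: a:F. ✗
b: successors {a, b, c}; q & p there: a:F, b:F, c:F. ✗
c: successors {a, b, c}; q & p there: a:F, b:F, c:F. ✗
— 0 worlds.
For p | <>p:
a: p is F, <>p is F. ✗
b: p is T, <>p is T. ✓
c: p is T, <>p is T. ✓
— 2 worlds.

0 and 2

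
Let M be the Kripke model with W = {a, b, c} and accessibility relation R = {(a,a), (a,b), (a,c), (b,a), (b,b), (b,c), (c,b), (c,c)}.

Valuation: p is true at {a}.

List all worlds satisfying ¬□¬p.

a: □¬p is F. ✓
b: □¬p is F. ✓
c: □¬p is T. ✗

{a, b}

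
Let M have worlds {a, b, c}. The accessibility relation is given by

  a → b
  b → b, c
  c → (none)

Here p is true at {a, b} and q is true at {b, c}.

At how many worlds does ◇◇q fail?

a: successors {b}; ◇q there: b:T. ✓
b: successors {b, c}; ◇q there: b:T, c:F. ✓
c: no successors, so ◇◇q fails. ✗
Satisfying worlds: {a, b}.
So ◇◇q fails at the other 1 world.

1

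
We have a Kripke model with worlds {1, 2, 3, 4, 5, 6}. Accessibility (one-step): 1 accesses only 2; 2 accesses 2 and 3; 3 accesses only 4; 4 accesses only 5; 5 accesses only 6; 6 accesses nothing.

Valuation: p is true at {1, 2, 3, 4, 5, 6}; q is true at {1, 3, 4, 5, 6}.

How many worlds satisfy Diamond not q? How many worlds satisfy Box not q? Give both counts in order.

For Diamond not q:
1: successors {2}; not q there: 2:T. ✓
2: successors {2, 3}; not q there: 2:T, 3:F. ✓
3: successors {4}; not q there: 4:F. ✗
4: successors {5}; not q there: 5:F. ✗
5: successors {6}; not q there: 6:F. ✗
6: no successors, so Diamond not q fails. ✗
— 2 worlds.
For Box not q:
1: successors {2}; not q there: 2:T. ✓
2: successors {2, 3}; not q there: 2:T, 3:F. ✗
3: successors {4}; not q there: 4:F. ✗
4: successors {5}; not q there: 5:F. ✗
5: successors {6}; not q there: 6:F. ✗
6: no successors, so Box not q holds vacuously. ✓
— 2 worlds.

2 and 2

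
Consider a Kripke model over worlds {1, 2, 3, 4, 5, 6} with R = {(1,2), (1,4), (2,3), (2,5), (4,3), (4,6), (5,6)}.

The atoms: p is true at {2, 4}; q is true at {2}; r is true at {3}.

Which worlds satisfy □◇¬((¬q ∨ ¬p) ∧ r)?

{1, 3, 6}

1: successors {2, 4}; ◇¬((¬q ∨ ¬p) ∧ r) there: 2:T, 4:T. ✓
2: successors {3, 5}; ◇¬((¬q ∨ ¬p) ∧ r) there: 3:F, 5:T. ✗
3: no successors, so □◇¬((¬q ∨ ¬p) ∧ r) holds vacuously. ✓
4: successors {3, 6}; ◇¬((¬q ∨ ¬p) ∧ r) there: 3:F, 6:F. ✗
5: successors {6}; ◇¬((¬q ∨ ¬p) ∧ r) there: 6:F. ✗
6: no successors, so □◇¬((¬q ∨ ¬p) ∧ r) holds vacuously. ✓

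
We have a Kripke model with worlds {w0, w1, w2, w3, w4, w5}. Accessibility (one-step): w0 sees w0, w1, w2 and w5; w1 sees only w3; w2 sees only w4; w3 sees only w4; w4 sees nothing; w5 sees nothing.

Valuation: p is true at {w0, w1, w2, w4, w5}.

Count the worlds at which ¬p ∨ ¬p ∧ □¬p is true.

w0: ¬p is F, ¬p ∧ □¬p is F. ✗
w1: ¬p is F, ¬p ∧ □¬p is F. ✗
w2: ¬p is F, ¬p ∧ □¬p is F. ✗
w3: ¬p is T, ¬p ∧ □¬p is F. ✓
w4: ¬p is F, ¬p ∧ □¬p is F. ✗
w5: ¬p is F, ¬p ∧ □¬p is F. ✗
Satisfying worlds: {w3}.

1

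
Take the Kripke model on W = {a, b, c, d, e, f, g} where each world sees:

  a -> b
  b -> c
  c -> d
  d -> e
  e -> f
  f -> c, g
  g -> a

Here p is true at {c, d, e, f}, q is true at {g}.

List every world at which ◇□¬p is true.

{f, g}

a: successors {b}; □¬p there: b:F. ✗
b: successors {c}; □¬p there: c:F. ✗
c: successors {d}; □¬p there: d:F. ✗
d: successors {e}; □¬p there: e:F. ✗
e: successors {f}; □¬p there: f:F. ✗
f: successors {c, g}; □¬p there: c:F, g:T. ✓
g: successors {a}; □¬p there: a:T. ✓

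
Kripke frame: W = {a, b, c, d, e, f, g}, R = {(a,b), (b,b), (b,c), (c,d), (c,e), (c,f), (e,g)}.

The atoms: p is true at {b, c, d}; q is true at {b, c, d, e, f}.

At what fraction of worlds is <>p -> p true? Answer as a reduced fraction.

a: <>p is T, p is F. ✗
b: <>p is T, p is T. ✓
c: <>p is T, p is T. ✓
d: <>p is F, p is T. ✓
e: <>p is F, p is F. ✓
f: <>p is F, p is F. ✓
g: <>p is F, p is F. ✓
That's 6 of 7 worlds, so 6/7.

6/7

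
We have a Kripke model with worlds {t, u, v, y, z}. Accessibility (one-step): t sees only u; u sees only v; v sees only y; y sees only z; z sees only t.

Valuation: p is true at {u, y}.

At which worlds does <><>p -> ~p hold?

{t, v, y, z}

t: <><>p is F, ~p is T. ✓
u: <><>p is T, ~p is F. ✗
v: <><>p is F, ~p is T. ✓
y: <><>p is F, ~p is F. ✓
z: <><>p is T, ~p is T. ✓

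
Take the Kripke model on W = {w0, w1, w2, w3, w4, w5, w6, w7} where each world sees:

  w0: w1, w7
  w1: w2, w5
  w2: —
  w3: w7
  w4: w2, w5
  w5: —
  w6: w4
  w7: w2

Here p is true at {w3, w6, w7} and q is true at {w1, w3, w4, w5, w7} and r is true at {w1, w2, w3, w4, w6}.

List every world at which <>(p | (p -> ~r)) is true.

w0: successors {w1, w7}; p | (p -> ~r) there: w1:T, w7:T. ✓
w1: successors {w2, w5}; p | (p -> ~r) there: w2:T, w5:T. ✓
w2: no successors, so <>(p | (p -> ~r)) fails. ✗
w3: successors {w7}; p | (p -> ~r) there: w7:T. ✓
w4: successors {w2, w5}; p | (p -> ~r) there: w2:T, w5:T. ✓
w5: no successors, so <>(p | (p -> ~r)) fails. ✗
w6: successors {w4}; p | (p -> ~r) there: w4:T. ✓
w7: successors {w2}; p | (p -> ~r) there: w2:T. ✓

{w0, w1, w3, w4, w6, w7}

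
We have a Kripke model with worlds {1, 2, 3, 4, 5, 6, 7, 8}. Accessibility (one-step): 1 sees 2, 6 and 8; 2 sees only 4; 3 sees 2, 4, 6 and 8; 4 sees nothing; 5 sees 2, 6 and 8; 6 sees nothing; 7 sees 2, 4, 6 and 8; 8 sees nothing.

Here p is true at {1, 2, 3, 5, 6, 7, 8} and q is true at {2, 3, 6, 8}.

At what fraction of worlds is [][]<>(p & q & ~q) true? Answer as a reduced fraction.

1/2

1: successors {2, 6, 8}; []<>(p & q & ~q) there: 2:F, 6:T, 8:T. ✗
2: successors {4}; []<>(p & q & ~q) there: 4:T. ✓
3: successors {2, 4, 6, 8}; []<>(p & q & ~q) there: 2:F, 4:T, 6:T, 8:T. ✗
4: no successors, so [][]<>(p & q & ~q) holds vacuously. ✓
5: successors {2, 6, 8}; []<>(p & q & ~q) there: 2:F, 6:T, 8:T. ✗
6: no successors, so [][]<>(p & q & ~q) holds vacuously. ✓
7: successors {2, 4, 6, 8}; []<>(p & q & ~q) there: 2:F, 4:T, 6:T, 8:T. ✗
8: no successors, so [][]<>(p & q & ~q) holds vacuously. ✓
That's 4 of 8 worlds, so 4/8 = 1/2.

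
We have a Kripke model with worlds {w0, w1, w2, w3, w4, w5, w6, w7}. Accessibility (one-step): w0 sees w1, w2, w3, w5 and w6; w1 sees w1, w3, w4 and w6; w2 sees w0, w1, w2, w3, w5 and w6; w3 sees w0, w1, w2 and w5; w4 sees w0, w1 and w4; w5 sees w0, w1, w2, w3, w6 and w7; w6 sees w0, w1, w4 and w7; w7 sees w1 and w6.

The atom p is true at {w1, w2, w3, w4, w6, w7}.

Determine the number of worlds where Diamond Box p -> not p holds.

w0: Diamond Box p is T, not p is T. ✓
w1: Diamond Box p is T, not p is F. ✗
w2: Diamond Box p is T, not p is F. ✗
w3: Diamond Box p is T, not p is F. ✗
w4: Diamond Box p is T, not p is F. ✗
w5: Diamond Box p is T, not p is T. ✓
w6: Diamond Box p is T, not p is F. ✗
w7: Diamond Box p is T, not p is F. ✗
Satisfying worlds: {w0, w5}.

2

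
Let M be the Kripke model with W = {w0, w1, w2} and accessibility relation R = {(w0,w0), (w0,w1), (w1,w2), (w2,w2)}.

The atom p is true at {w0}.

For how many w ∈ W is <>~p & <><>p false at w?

w0: <>~p is T, <><>p is T. ✓
w1: <>~p is T, <><>p is F. ✗
w2: <>~p is T, <><>p is F. ✗
Satisfying worlds: {w0}.
So <>~p & <><>p fails at the other 2 worlds.

2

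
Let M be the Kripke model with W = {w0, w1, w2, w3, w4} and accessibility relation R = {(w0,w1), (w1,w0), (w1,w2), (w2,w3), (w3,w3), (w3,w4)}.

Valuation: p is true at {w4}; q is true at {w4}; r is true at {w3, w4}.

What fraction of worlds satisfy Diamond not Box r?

w0: successors {w1}; not Box r there: w1:T. ✓
w1: successors {w0, w2}; not Box r there: w0:T, w2:F. ✓
w2: successors {w3}; not Box r there: w3:F. ✗
w3: successors {w3, w4}; not Box r there: w3:F, w4:F. ✗
w4: no successors, so Diamond not Box r fails. ✗
That's 2 of 5 worlds, so 2/5.

2/5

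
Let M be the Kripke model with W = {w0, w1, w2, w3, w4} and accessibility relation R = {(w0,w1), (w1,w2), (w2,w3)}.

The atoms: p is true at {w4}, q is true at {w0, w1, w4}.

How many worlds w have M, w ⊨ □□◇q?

3

w0: successors {w1}; □◇q there: w1:F. ✗
w1: successors {w2}; □◇q there: w2:F. ✗
w2: successors {w3}; □◇q there: w3:T. ✓
w3: no successors, so □□◇q holds vacuously. ✓
w4: no successors, so □□◇q holds vacuously. ✓
Satisfying worlds: {w2, w3, w4}.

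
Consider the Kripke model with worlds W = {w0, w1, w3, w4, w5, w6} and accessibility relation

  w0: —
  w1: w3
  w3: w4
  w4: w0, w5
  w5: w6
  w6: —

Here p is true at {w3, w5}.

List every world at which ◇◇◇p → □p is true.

w0: ◇◇◇p is F, □p is T. ✓
w1: ◇◇◇p is T, □p is T. ✓
w3: ◇◇◇p is F, □p is F. ✓
w4: ◇◇◇p is F, □p is F. ✓
w5: ◇◇◇p is F, □p is F. ✓
w6: ◇◇◇p is F, □p is T. ✓

{w0, w1, w3, w4, w5, w6}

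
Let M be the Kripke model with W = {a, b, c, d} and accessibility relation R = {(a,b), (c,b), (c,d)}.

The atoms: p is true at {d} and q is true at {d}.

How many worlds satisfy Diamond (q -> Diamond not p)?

a: successors {b}; q -> Diamond not p there: b:T. ✓
b: no successors, so Diamond (q -> Diamond not p) fails. ✗
c: successors {b, d}; q -> Diamond not p there: b:T, d:F. ✓
d: no successors, so Diamond (q -> Diamond not p) fails. ✗
Satisfying worlds: {a, c}.

2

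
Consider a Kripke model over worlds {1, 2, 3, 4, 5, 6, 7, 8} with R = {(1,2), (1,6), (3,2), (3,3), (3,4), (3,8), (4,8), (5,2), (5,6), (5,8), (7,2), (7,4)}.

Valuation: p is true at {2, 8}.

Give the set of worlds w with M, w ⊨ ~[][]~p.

1: [][]~p is T. ✗
2: [][]~p is T. ✗
3: [][]~p is F. ✓
4: [][]~p is T. ✗
5: [][]~p is T. ✗
6: [][]~p is T. ✗
7: [][]~p is F. ✓
8: [][]~p is T. ✗

{3, 7}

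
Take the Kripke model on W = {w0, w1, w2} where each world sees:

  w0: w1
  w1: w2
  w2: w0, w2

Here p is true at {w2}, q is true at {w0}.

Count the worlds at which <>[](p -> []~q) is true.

w0: successors {w1}; [](p -> []~q) there: w1:F. ✗
w1: successors {w2}; [](p -> []~q) there: w2:F. ✗
w2: successors {w0, w2}; [](p -> []~q) there: w0:T, w2:F. ✓
Satisfying worlds: {w2}.

1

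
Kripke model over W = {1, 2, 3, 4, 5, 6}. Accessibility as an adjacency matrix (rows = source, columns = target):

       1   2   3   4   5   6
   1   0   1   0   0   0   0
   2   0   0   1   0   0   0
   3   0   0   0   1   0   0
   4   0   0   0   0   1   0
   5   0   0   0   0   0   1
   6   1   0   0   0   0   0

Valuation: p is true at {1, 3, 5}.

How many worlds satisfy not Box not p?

1: Box not p is T. ✗
2: Box not p is F. ✓
3: Box not p is T. ✗
4: Box not p is F. ✓
5: Box not p is T. ✗
6: Box not p is F. ✓
Satisfying worlds: {2, 4, 6}.

3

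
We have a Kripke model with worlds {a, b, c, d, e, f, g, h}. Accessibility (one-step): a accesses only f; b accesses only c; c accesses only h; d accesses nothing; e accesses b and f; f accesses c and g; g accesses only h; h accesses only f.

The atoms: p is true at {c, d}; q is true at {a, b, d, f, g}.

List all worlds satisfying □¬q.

a: successors {f}; ¬q there: f:F. ✗
b: successors {c}; ¬q there: c:T. ✓
c: successors {h}; ¬q there: h:T. ✓
d: no successors, so □¬q holds vacuously. ✓
e: successors {b, f}; ¬q there: b:F, f:F. ✗
f: successors {c, g}; ¬q there: c:T, g:F. ✗
g: successors {h}; ¬q there: h:T. ✓
h: successors {f}; ¬q there: f:F. ✗

{b, c, d, g}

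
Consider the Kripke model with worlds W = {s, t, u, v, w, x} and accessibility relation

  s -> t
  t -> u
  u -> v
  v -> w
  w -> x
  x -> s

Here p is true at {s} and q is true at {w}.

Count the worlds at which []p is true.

s: successors {t}; p there: t:F. ✗
t: successors {u}; p there: u:F. ✗
u: successors {v}; p there: v:F. ✗
v: successors {w}; p there: w:F. ✗
w: successors {x}; p there: x:F. ✗
x: successors {s}; p there: s:T. ✓
Satisfying worlds: {x}.

1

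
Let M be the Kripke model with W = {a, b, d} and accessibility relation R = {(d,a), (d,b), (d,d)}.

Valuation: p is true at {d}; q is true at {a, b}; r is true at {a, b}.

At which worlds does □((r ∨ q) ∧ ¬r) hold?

{a, b}

a: no successors, so □((r ∨ q) ∧ ¬r) holds vacuously. ✓
b: no successors, so □((r ∨ q) ∧ ¬r) holds vacuously. ✓
d: successors {a, b, d}; (r ∨ q) ∧ ¬r there: a:F, b:F, d:F. ✗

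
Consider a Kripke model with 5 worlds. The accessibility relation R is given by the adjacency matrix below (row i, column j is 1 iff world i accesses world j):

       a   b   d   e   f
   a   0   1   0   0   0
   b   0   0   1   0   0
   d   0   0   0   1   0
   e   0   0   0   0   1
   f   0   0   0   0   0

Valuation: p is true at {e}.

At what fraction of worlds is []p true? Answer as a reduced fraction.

2/5

a: successors {b}; p there: b:F. ✗
b: successors {d}; p there: d:F. ✗
d: successors {e}; p there: e:T. ✓
e: successors {f}; p there: f:F. ✗
f: no successors, so []p holds vacuously. ✓
That's 2 of 5 worlds, so 2/5.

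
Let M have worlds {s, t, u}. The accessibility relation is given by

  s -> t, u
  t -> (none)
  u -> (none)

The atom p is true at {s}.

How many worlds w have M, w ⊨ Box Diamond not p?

s: successors {t, u}; Diamond not p there: t:F, u:F. ✗
t: no successors, so Box Diamond not p holds vacuously. ✓
u: no successors, so Box Diamond not p holds vacuously. ✓
Satisfying worlds: {t, u}.

2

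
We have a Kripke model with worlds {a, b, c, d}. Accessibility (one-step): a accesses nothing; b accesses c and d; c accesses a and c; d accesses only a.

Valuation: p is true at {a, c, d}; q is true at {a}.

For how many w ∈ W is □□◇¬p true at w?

a: no successors, so □□◇¬p holds vacuously. ✓
b: successors {c, d}; □◇¬p there: c:F, d:F. ✗
c: successors {a, c}; □◇¬p there: a:T, c:F. ✗
d: successors {a}; □◇¬p there: a:T. ✓
Satisfying worlds: {a, d}.

2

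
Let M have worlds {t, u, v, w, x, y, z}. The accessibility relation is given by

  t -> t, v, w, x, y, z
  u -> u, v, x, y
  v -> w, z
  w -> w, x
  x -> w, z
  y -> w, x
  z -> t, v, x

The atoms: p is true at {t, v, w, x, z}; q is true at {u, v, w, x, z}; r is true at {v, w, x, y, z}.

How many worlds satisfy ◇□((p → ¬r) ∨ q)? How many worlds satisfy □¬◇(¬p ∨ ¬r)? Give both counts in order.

7 and 2

For ◇□((p → ¬r) ∨ q):
t: successors {t, v, w, x, y, z}; □((p → ¬r) ∨ q) there: t:T, v:T, w:T, x:T, y:T, z:T. ✓
u: successors {u, v, x, y}; □((p → ¬r) ∨ q) there: u:T, v:T, x:T, y:T. ✓
v: successors {w, z}; □((p → ¬r) ∨ q) there: w:T, z:T. ✓
w: successors {w, x}; □((p → ¬r) ∨ q) there: w:T, x:T. ✓
x: successors {w, z}; □((p → ¬r) ∨ q) there: w:T, z:T. ✓
y: successors {w, x}; □((p → ¬r) ∨ q) there: w:T, x:T. ✓
z: successors {t, v, x}; □((p → ¬r) ∨ q) there: t:T, v:T, x:T. ✓
— 7 worlds.
For □¬◇(¬p ∨ ¬r):
t: successors {t, v, w, x, y, z}; ¬◇(¬p ∨ ¬r) there: t:F, v:T, w:T, x:T, y:T, z:F. ✗
u: successors {u, v, x, y}; ¬◇(¬p ∨ ¬r) there: u:F, v:T, x:T, y:T. ✗
v: successors {w, z}; ¬◇(¬p ∨ ¬r) there: w:T, z:F. ✗
w: successors {w, x}; ¬◇(¬p ∨ ¬r) there: w:T, x:T. ✓
x: successors {w, z}; ¬◇(¬p ∨ ¬r) there: w:T, z:F. ✗
y: successors {w, x}; ¬◇(¬p ∨ ¬r) there: w:T, x:T. ✓
z: successors {t, v, x}; ¬◇(¬p ∨ ¬r) there: t:F, v:T, x:T. ✗
— 2 worlds.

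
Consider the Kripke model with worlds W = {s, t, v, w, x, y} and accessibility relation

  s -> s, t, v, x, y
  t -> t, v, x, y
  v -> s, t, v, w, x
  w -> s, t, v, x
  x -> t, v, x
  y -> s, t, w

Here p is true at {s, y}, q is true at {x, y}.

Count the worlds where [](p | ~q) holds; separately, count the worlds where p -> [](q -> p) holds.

For [](p | ~q):
s: successors {s, t, v, x, y}; p | ~q there: s:T, t:T, v:T, x:F, y:T. ✗
t: successors {t, v, x, y}; p | ~q there: t:T, v:T, x:F, y:T. ✗
v: successors {s, t, v, w, x}; p | ~q there: s:T, t:T, v:T, w:T, x:F. ✗
w: successors {s, t, v, x}; p | ~q there: s:T, t:T, v:T, x:F. ✗
x: successors {t, v, x}; p | ~q there: t:T, v:T, x:F. ✗
y: successors {s, t, w}; p | ~q there: s:T, t:T, w:T. ✓
— 1 world.
For p -> [](q -> p):
s: p is T, [](q -> p) is F. ✗
t: p is F, [](q -> p) is F. ✓
v: p is F, [](q -> p) is F. ✓
w: p is F, [](q -> p) is F. ✓
x: p is F, [](q -> p) is F. ✓
y: p is T, [](q -> p) is T. ✓
— 5 worlds.

1 and 5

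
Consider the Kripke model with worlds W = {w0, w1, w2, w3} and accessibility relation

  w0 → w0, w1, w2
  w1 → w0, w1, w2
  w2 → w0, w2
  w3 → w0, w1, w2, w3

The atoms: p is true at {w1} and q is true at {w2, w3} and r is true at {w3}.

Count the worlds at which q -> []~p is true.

3

w0: q is F, []~p is F. ✓
w1: q is F, []~p is F. ✓
w2: q is T, []~p is T. ✓
w3: q is T, []~p is F. ✗
Satisfying worlds: {w0, w1, w2}.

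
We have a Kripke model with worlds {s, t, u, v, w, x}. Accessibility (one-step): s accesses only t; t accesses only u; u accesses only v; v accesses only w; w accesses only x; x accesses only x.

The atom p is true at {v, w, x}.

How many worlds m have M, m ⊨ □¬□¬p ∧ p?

3

s: □¬□¬p is F, p is F. ✗
t: □¬□¬p is T, p is F. ✗
u: □¬□¬p is T, p is F. ✗
v: □¬□¬p is T, p is T. ✓
w: □¬□¬p is T, p is T. ✓
x: □¬□¬p is T, p is T. ✓
Satisfying worlds: {v, w, x}.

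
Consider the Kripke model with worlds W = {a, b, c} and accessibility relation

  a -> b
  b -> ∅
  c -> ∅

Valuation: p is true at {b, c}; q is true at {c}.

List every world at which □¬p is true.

{b, c}

a: successors {b}; ¬p there: b:F. ✗
b: no successors, so □¬p holds vacuously. ✓
c: no successors, so □¬p holds vacuously. ✓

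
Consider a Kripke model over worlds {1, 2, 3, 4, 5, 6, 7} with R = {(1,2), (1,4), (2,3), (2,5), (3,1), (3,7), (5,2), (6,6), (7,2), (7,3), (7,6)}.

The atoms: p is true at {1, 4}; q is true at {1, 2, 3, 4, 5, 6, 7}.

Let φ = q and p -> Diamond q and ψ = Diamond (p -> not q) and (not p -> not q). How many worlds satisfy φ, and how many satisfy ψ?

6 and 1

For q and p -> Diamond q:
1: q and p is T, Diamond q is T. ✓
2: q and p is F, Diamond q is T. ✓
3: q and p is F, Diamond q is T. ✓
4: q and p is T, Diamond q is F. ✗
5: q and p is F, Diamond q is T. ✓
6: q and p is F, Diamond q is T. ✓
7: q and p is F, Diamond q is T. ✓
— 6 worlds.
For Diamond (p -> not q) and (not p -> not q):
1: Diamond (p -> not q) is T, not p -> not q is T. ✓
2: Diamond (p -> not q) is T, not p -> not q is F. ✗
3: Diamond (p -> not q) is T, not p -> not q is F. ✗
4: Diamond (p -> not q) is F, not p -> not q is T. ✗
5: Diamond (p -> not q) is T, not p -> not q is F. ✗
6: Diamond (p -> not q) is T, not p -> not q is F. ✗
7: Diamond (p -> not q) is T, not p -> not q is F. ✗
— 1 world.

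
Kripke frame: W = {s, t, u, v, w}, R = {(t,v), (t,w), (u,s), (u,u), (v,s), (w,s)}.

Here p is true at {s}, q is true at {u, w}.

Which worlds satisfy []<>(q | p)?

s: no successors, so []<>(q | p) holds vacuously. ✓
t: successors {v, w}; <>(q | p) there: v:T, w:T. ✓
u: successors {s, u}; <>(q | p) there: s:F, u:T. ✗
v: successors {s}; <>(q | p) there: s:F. ✗
w: successors {s}; <>(q | p) there: s:F. ✗

{s, t}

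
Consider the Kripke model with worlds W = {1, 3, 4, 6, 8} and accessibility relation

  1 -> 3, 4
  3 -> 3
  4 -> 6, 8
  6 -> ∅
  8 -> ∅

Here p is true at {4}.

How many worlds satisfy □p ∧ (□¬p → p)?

1: □p is F, □¬p → p is T. ✗
3: □p is F, □¬p → p is F. ✗
4: □p is F, □¬p → p is T. ✗
6: □p is T, □¬p → p is F. ✗
8: □p is T, □¬p → p is F. ✗
Satisfying worlds: ∅.

0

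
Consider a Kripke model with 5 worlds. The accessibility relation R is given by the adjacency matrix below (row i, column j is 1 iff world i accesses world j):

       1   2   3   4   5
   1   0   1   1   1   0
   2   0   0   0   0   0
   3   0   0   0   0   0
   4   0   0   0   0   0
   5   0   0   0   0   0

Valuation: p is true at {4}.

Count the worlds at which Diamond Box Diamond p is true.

1: successors {2, 3, 4}; Box Diamond p there: 2:T, 3:T, 4:T. ✓
2: no successors, so Diamond Box Diamond p fails. ✗
3: no successors, so Diamond Box Diamond p fails. ✗
4: no successors, so Diamond Box Diamond p fails. ✗
5: no successors, so Diamond Box Diamond p fails. ✗
Satisfying worlds: {1}.

1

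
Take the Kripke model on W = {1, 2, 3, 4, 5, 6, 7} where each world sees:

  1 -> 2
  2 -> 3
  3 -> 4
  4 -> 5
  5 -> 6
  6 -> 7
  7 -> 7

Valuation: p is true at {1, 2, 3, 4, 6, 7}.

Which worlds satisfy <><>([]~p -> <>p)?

1: successors {2}; <>([]~p -> <>p) there: 2:T. ✓
2: successors {3}; <>([]~p -> <>p) there: 3:F. ✗
3: successors {4}; <>([]~p -> <>p) there: 4:T. ✓
4: successors {5}; <>([]~p -> <>p) there: 5:T. ✓
5: successors {6}; <>([]~p -> <>p) there: 6:T. ✓
6: successors {7}; <>([]~p -> <>p) there: 7:T. ✓
7: successors {7}; <>([]~p -> <>p) there: 7:T. ✓

{1, 3, 4, 5, 6, 7}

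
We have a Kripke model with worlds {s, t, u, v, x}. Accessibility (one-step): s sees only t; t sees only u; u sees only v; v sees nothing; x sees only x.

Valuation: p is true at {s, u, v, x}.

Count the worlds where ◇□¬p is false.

4

s: successors {t}; □¬p there: t:F. ✗
t: successors {u}; □¬p there: u:F. ✗
u: successors {v}; □¬p there: v:T. ✓
v: no successors, so ◇□¬p fails. ✗
x: successors {x}; □¬p there: x:F. ✗
Satisfying worlds: {u}.
So ◇□¬p fails at the other 4 worlds.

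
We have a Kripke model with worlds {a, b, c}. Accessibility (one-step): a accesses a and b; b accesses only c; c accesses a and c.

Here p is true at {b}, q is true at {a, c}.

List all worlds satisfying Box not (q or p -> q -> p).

a: successors {a, b}; not (q or p -> q -> p) there: a:T, b:F. ✗
b: successors {c}; not (q or p -> q -> p) there: c:T. ✓
c: successors {a, c}; not (q or p -> q -> p) there: a:T, c:T. ✓

{b, c}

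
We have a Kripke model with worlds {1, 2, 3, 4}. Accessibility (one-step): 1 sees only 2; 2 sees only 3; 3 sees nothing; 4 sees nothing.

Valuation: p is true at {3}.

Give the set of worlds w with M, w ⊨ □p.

{2, 3, 4}

1: successors {2}; p there: 2:F. ✗
2: successors {3}; p there: 3:T. ✓
3: no successors, so □p holds vacuously. ✓
4: no successors, so □p holds vacuously. ✓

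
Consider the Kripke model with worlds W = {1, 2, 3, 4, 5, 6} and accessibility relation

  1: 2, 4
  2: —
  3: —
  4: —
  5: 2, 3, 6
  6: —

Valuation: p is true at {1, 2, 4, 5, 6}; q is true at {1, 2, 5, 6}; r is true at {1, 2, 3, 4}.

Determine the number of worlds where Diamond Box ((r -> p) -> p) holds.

2

1: successors {2, 4}; Box ((r -> p) -> p) there: 2:T, 4:T. ✓
2: no successors, so Diamond Box ((r -> p) -> p) fails. ✗
3: no successors, so Diamond Box ((r -> p) -> p) fails. ✗
4: no successors, so Diamond Box ((r -> p) -> p) fails. ✗
5: successors {2, 3, 6}; Box ((r -> p) -> p) there: 2:T, 3:T, 6:T. ✓
6: no successors, so Diamond Box ((r -> p) -> p) fails. ✗
Satisfying worlds: {1, 5}.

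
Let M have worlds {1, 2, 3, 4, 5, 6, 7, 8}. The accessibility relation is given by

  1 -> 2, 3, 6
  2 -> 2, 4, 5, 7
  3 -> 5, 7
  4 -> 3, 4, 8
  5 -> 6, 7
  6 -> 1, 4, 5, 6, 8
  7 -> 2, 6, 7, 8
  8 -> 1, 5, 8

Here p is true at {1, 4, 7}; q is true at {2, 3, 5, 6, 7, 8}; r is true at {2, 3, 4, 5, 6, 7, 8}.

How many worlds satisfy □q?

4

1: successors {2, 3, 6}; q there: 2:T, 3:T, 6:T. ✓
2: successors {2, 4, 5, 7}; q there: 2:T, 4:F, 5:T, 7:T. ✗
3: successors {5, 7}; q there: 5:T, 7:T. ✓
4: successors {3, 4, 8}; q there: 3:T, 4:F, 8:T. ✗
5: successors {6, 7}; q there: 6:T, 7:T. ✓
6: successors {1, 4, 5, 6, 8}; q there: 1:F, 4:F, 5:T, 6:T, 8:T. ✗
7: successors {2, 6, 7, 8}; q there: 2:T, 6:T, 7:T, 8:T. ✓
8: successors {1, 5, 8}; q there: 1:F, 5:T, 8:T. ✗
Satisfying worlds: {1, 3, 5, 7}.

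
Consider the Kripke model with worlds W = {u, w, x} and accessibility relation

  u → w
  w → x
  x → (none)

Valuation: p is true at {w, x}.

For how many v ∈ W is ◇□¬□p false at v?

2

u: successors {w}; □¬□p there: w:F. ✗
w: successors {x}; □¬□p there: x:T. ✓
x: no successors, so ◇□¬□p fails. ✗
Satisfying worlds: {w}.
So ◇□¬□p fails at the other 2 worlds.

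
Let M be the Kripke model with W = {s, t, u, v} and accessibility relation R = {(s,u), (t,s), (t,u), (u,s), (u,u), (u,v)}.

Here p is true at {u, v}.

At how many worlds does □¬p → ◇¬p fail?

1

s: □¬p is F, ◇¬p is F. ✓
t: □¬p is F, ◇¬p is T. ✓
u: □¬p is F, ◇¬p is T. ✓
v: □¬p is T, ◇¬p is F. ✗
Satisfying worlds: {s, t, u}.
So □¬p → ◇¬p fails at the other 1 world.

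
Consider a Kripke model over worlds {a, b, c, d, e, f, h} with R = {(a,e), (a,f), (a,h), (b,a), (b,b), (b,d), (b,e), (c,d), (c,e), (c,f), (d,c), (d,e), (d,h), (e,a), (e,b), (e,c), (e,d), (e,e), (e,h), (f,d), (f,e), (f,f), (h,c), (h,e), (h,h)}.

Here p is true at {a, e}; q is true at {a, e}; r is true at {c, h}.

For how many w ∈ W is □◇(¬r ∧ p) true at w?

7

a: successors {e, f, h}; ◇(¬r ∧ p) there: e:T, f:T, h:T. ✓
b: successors {a, b, d, e}; ◇(¬r ∧ p) there: a:T, b:T, d:T, e:T. ✓
c: successors {d, e, f}; ◇(¬r ∧ p) there: d:T, e:T, f:T. ✓
d: successors {c, e, h}; ◇(¬r ∧ p) there: c:T, e:T, h:T. ✓
e: successors {a, b, c, d, e, h}; ◇(¬r ∧ p) there: a:T, b:T, c:T, d:T, e:T, h:T. ✓
f: successors {d, e, f}; ◇(¬r ∧ p) there: d:T, e:T, f:T. ✓
h: successors {c, e, h}; ◇(¬r ∧ p) there: c:T, e:T, h:T. ✓
Satisfying worlds: {a, b, c, d, e, f, h}.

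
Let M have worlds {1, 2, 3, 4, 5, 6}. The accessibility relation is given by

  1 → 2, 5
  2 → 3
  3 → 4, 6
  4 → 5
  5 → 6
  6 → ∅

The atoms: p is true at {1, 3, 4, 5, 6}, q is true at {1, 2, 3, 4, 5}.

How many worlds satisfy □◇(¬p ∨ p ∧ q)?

2

1: successors {2, 5}; ◇(¬p ∨ p ∧ q) there: 2:T, 5:F. ✗
2: successors {3}; ◇(¬p ∨ p ∧ q) there: 3:T. ✓
3: successors {4, 6}; ◇(¬p ∨ p ∧ q) there: 4:T, 6:F. ✗
4: successors {5}; ◇(¬p ∨ p ∧ q) there: 5:F. ✗
5: successors {6}; ◇(¬p ∨ p ∧ q) there: 6:F. ✗
6: no successors, so □◇(¬p ∨ p ∧ q) holds vacuously. ✓
Satisfying worlds: {2, 6}.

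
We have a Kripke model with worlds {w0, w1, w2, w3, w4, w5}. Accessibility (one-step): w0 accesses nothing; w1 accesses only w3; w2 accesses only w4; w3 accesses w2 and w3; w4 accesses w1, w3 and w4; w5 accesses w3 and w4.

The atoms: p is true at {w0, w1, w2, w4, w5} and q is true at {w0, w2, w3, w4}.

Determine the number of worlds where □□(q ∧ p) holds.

1

w0: no successors, so □□(q ∧ p) holds vacuously. ✓
w1: successors {w3}; □(q ∧ p) there: w3:F. ✗
w2: successors {w4}; □(q ∧ p) there: w4:F. ✗
w3: successors {w2, w3}; □(q ∧ p) there: w2:T, w3:F. ✗
w4: successors {w1, w3, w4}; □(q ∧ p) there: w1:F, w3:F, w4:F. ✗
w5: successors {w3, w4}; □(q ∧ p) there: w3:F, w4:F. ✗
Satisfying worlds: {w0}.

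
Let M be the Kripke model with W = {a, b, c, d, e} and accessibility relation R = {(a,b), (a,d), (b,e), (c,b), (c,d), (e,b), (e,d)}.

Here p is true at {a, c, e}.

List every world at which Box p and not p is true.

{b, d}

a: Box p is F, not p is F. ✗
b: Box p is T, not p is T. ✓
c: Box p is F, not p is F. ✗
d: Box p is T, not p is T. ✓
e: Box p is F, not p is F. ✗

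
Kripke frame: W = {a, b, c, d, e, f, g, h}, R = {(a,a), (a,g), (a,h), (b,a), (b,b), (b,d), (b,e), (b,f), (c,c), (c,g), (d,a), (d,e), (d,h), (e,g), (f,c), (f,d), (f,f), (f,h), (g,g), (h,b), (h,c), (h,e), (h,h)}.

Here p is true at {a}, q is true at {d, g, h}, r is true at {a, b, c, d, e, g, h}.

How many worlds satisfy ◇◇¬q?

a: successors {a, g, h}; ◇¬q there: a:T, g:F, h:T. ✓
b: successors {a, b, d, e, f}; ◇¬q there: a:T, b:T, d:T, e:F, f:T. ✓
c: successors {c, g}; ◇¬q there: c:T, g:F. ✓
d: successors {a, e, h}; ◇¬q there: a:T, e:F, h:T. ✓
e: successors {g}; ◇¬q there: g:F. ✗
f: successors {c, d, f, h}; ◇¬q there: c:T, d:T, f:T, h:T. ✓
g: successors {g}; ◇¬q there: g:F. ✗
h: successors {b, c, e, h}; ◇¬q there: b:T, c:T, e:F, h:T. ✓
Satisfying worlds: {a, b, c, d, f, h}.

6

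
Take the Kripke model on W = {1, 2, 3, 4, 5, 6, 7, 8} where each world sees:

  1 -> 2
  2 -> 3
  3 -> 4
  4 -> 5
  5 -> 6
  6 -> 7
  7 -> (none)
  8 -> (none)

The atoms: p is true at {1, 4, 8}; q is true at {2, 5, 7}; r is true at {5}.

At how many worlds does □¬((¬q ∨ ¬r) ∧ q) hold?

6

1: successors {2}; ¬((¬q ∨ ¬r) ∧ q) there: 2:F. ✗
2: successors {3}; ¬((¬q ∨ ¬r) ∧ q) there: 3:T. ✓
3: successors {4}; ¬((¬q ∨ ¬r) ∧ q) there: 4:T. ✓
4: successors {5}; ¬((¬q ∨ ¬r) ∧ q) there: 5:T. ✓
5: successors {6}; ¬((¬q ∨ ¬r) ∧ q) there: 6:T. ✓
6: successors {7}; ¬((¬q ∨ ¬r) ∧ q) there: 7:F. ✗
7: no successors, so □¬((¬q ∨ ¬r) ∧ q) holds vacuously. ✓
8: no successors, so □¬((¬q ∨ ¬r) ∧ q) holds vacuously. ✓
Satisfying worlds: {2, 3, 4, 5, 7, 8}.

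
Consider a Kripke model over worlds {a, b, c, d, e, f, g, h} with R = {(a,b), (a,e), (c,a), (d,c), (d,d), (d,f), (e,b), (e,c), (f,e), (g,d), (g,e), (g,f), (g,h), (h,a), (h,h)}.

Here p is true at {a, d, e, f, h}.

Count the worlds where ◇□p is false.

3

a: successors {b, e}; □p there: b:T, e:F. ✓
b: no successors, so ◇□p fails. ✗
c: successors {a}; □p there: a:F. ✗
d: successors {c, d, f}; □p there: c:T, d:F, f:T. ✓
e: successors {b, c}; □p there: b:T, c:T. ✓
f: successors {e}; □p there: e:F. ✗
g: successors {d, e, f, h}; □p there: d:F, e:F, f:T, h:T. ✓
h: successors {a, h}; □p there: a:F, h:T. ✓
Satisfying worlds: {a, d, e, g, h}.
So ◇□p fails at the other 3 worlds.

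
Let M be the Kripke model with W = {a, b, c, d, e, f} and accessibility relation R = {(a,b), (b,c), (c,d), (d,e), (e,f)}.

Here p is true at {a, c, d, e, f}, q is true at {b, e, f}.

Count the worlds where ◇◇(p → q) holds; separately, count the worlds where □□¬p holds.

2 and 2

For ◇◇(p → q):
a: successors {b}; ◇(p → q) there: b:F. ✗
b: successors {c}; ◇(p → q) there: c:F. ✗
c: successors {d}; ◇(p → q) there: d:T. ✓
d: successors {e}; ◇(p → q) there: e:T. ✓
e: successors {f}; ◇(p → q) there: f:F. ✗
f: no successors, so ◇◇(p → q) fails. ✗
— 2 worlds.
For □□¬p:
a: successors {b}; □¬p there: b:F. ✗
b: successors {c}; □¬p there: c:F. ✗
c: successors {d}; □¬p there: d:F. ✗
d: successors {e}; □¬p there: e:F. ✗
e: successors {f}; □¬p there: f:T. ✓
f: no successors, so □□¬p holds vacuously. ✓
— 2 worlds.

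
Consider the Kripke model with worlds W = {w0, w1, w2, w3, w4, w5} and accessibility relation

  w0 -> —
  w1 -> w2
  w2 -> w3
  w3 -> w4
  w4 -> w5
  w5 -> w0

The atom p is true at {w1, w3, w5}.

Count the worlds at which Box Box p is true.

4

w0: no successors, so Box Box p holds vacuously. ✓
w1: successors {w2}; Box p there: w2:T. ✓
w2: successors {w3}; Box p there: w3:F. ✗
w3: successors {w4}; Box p there: w4:T. ✓
w4: successors {w5}; Box p there: w5:F. ✗
w5: successors {w0}; Box p there: w0:T. ✓
Satisfying worlds: {w0, w1, w3, w5}.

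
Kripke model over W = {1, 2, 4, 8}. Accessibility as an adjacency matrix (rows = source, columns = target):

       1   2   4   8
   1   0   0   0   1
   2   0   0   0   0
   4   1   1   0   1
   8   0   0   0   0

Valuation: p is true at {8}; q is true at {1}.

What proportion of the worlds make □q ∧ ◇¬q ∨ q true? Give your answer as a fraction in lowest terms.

1: □q ∧ ◇¬q is F, q is T. ✓
2: □q ∧ ◇¬q is F, q is F. ✗
4: □q ∧ ◇¬q is F, q is F. ✗
8: □q ∧ ◇¬q is F, q is F. ✗
That's 1 of 4 worlds, so 1/4.

1/4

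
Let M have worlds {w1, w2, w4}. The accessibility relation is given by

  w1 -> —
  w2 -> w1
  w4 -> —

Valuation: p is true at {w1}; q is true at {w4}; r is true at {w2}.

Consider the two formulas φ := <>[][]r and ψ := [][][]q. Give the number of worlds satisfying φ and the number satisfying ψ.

For <>[][]r:
w1: no successors, so <>[][]r fails. ✗
w2: successors {w1}; [][]r there: w1:T. ✓
w4: no successors, so <>[][]r fails. ✗
— 1 world.
For [][][]q:
w1: no successors, so [][][]q holds vacuously. ✓
w2: successors {w1}; [][]q there: w1:T. ✓
w4: no successors, so [][][]q holds vacuously. ✓
— 3 worlds.

1 and 3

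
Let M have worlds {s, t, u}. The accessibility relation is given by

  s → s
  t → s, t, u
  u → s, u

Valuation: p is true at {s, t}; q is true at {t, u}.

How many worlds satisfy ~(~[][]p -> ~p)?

1

s: ~[][]p -> ~p is T. ✗
t: ~[][]p -> ~p is F. ✓
u: ~[][]p -> ~p is T. ✗
Satisfying worlds: {t}.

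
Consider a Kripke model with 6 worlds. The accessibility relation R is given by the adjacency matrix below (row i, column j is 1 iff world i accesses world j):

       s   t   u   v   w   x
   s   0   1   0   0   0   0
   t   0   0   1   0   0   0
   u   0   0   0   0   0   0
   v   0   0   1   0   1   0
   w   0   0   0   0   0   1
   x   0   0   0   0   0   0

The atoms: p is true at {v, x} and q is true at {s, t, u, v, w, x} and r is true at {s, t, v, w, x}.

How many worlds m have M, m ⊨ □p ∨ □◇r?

3

s: □p is F, □◇r is F. ✗
t: □p is F, □◇r is F. ✗
u: □p is T, □◇r is T. ✓
v: □p is F, □◇r is F. ✗
w: □p is T, □◇r is F. ✓
x: □p is T, □◇r is T. ✓
Satisfying worlds: {u, w, x}.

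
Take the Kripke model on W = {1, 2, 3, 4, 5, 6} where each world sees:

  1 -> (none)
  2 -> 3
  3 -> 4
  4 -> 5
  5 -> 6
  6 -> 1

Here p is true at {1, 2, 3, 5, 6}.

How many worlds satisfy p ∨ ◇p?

6

1: p is T, ◇p is F. ✓
2: p is T, ◇p is T. ✓
3: p is T, ◇p is F. ✓
4: p is F, ◇p is T. ✓
5: p is T, ◇p is T. ✓
6: p is T, ◇p is T. ✓
Satisfying worlds: {1, 2, 3, 4, 5, 6}.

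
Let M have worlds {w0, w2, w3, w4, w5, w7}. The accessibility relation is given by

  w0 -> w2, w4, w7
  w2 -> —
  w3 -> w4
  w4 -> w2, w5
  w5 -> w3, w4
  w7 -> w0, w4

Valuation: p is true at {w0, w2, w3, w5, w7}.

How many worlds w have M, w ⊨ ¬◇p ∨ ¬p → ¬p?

w0: ¬◇p ∨ ¬p is F, ¬p is F. ✓
w2: ¬◇p ∨ ¬p is T, ¬p is F. ✗
w3: ¬◇p ∨ ¬p is T, ¬p is F. ✗
w4: ¬◇p ∨ ¬p is T, ¬p is T. ✓
w5: ¬◇p ∨ ¬p is F, ¬p is F. ✓
w7: ¬◇p ∨ ¬p is F, ¬p is F. ✓
Satisfying worlds: {w0, w4, w5, w7}.

4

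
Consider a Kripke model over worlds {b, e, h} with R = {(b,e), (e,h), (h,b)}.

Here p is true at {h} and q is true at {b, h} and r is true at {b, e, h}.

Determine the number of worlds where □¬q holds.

1

b: successors {e}; ¬q there: e:T. ✓
e: successors {h}; ¬q there: h:F. ✗
h: successors {b}; ¬q there: b:F. ✗
Satisfying worlds: {b}.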